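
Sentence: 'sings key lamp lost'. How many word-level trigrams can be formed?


Word trigrams from [4] words:
  Trigram 1: (sings key lamp)
  Trigram 2: (key lamp lost)
Total word trigrams: 4 - 2 = 2

2


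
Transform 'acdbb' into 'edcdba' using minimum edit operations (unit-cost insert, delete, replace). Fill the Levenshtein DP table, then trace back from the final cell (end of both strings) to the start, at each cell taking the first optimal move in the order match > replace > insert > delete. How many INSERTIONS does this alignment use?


Edit distance = 3. Backtracking from cell (5, 6) with preference match > replace > insert > delete,
then listing the resulting alignment 'acdbb' -> 'edcdba' left to right:
  Step 1: insert 'e' [insertion #1]
  Step 2: replace a->d
  Step 3: keep 'c'
  Step 4: keep 'd'
  Step 5: keep 'b'
  Step 6: replace b->a
Total insertions: 1

1


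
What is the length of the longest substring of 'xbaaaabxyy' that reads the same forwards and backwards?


Scanning 'xbaaaabxyy' for palindromic substrings.
Substring at positions 0-7: 'xbaaaabx'.
Check: reverse('xbaaaabx') = 'xbaaaabx' -> palindrome confirmed.
Neighbouring characters ('-' / 'y') break symmetry, so it cannot extend further.
No longer palindromic substring exists; longest length = 8

8


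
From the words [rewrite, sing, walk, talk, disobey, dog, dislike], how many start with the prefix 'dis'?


Checking each word for prefix 'dis':
  'rewrite' -> no (count: 0)
  'sing' -> no (count: 0)
  'walk' -> no (count: 0)
  'talk' -> no (count: 0)
  'disobey' -> YES, starts with 'dis' (count: 1)
  'dog' -> no (count: 1)
  'dislike' -> YES, starts with 'dis' (count: 2)
Total with prefix 'dis': 2

2


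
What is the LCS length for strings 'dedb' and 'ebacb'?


DP table for LCS of 'dedb' and 'ebacb':
       e  b  a  c  b
    0  0  0  0  0  0
  d 0  0  0  0  0  0
  e 0  1  1  1  1  1
  d 0  1  1  1  1  1
  b 0  1  2  2  2  2
LCS: 'eb'
LCS length = 2

2


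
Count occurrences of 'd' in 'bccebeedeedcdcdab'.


Scanning 'bccebeedeedcdcdab' for 'd':
  Position 7: 'd' -> MATCH (count: 1)
  Position 10: 'd' -> MATCH (count: 2)
  Position 12: 'd' -> MATCH (count: 3)
  Position 14: 'd' -> MATCH (count: 4)
Total occurrences of 'd': 4

4


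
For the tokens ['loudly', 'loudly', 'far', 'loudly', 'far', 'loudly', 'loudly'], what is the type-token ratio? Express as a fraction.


Tokens: 7
Unique types: ('far', 'loudly') = 2
TTR = 2/7
Already in lowest terms.

2/7


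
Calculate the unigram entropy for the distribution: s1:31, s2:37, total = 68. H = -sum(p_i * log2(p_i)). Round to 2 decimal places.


Computing entropy H = -sum(p_i * log2(p_i)):
  s1: p = 31/68 = 0.4559, -p*log2(p) = 0.5166
  s2: p = 37/68 = 0.5441, -p*log2(p) = 0.4777
H = sum of terms = 0.9943
Rounded to 2 decimals: 0.99

0.99


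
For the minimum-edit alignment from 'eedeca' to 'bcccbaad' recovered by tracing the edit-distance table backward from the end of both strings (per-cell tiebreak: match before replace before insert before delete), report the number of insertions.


Edit distance = 7. Backtracking from cell (6, 8) with preference match > replace > insert > delete,
then listing the resulting alignment 'eedeca' -> 'bcccbaad' left to right:
  Step 1: insert 'b' [insertion #1]
  Step 2: replace e->c
  Step 3: replace e->c
  Step 4: replace d->c
  Step 5: replace e->b
  Step 6: replace c->a
  Step 7: keep 'a'
  Step 8: insert 'd' [insertion #2]
Total insertions: 2

2


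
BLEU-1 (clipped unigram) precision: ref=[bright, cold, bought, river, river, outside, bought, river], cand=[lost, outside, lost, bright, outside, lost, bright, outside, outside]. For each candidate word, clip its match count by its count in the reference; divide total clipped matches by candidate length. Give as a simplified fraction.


Reference word counts: {'bought': 2, 'bright': 1, 'cold': 1, 'outside': 1, 'river': 3}
Checking each candidate word (with clipping):
  'lost' -> not in reference -> no match (matches: 0)
  'outside' -> in reference (ref count 1, used 1/1) -> match (matches: 1)
  'lost' -> not in reference -> no match (matches: 1)
  'bright' -> in reference (ref count 1, used 1/1) -> match (matches: 2)
  'outside' -> ref count 1 already used up (1/1) -> clipped, no match (matches: 2)
  'lost' -> not in reference -> no match (matches: 2)
  'bright' -> ref count 1 already used up (1/1) -> clipped, no match (matches: 2)
  'outside' -> ref count 1 already used up (1/1) -> clipped, no match (matches: 2)
  'outside' -> ref count 1 already used up (1/1) -> clipped, no match (matches: 2)
Clipped matches: 2, Candidate length: 9
Precision = 2/9

2/9


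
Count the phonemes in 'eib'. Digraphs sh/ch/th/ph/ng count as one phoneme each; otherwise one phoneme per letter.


Parsing 'eib' greedily, digraphs first:
  'e' -> vowel phoneme (phonemes so far: 1)
  'i' -> vowel phoneme (phonemes so far: 2)
  'b' -> consonant phoneme (phonemes so far: 3)
Total phonemes: 3

3


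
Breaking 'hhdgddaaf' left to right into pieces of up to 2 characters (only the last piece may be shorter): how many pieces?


'hhdgddaaf' has 9 characters.
Chunking with max size 2:
  Chunk 1: 'hh' (positions 0-1)
  Chunk 2: 'dg' (positions 2-3)
  Chunk 3: 'dd' (positions 4-5)
  Chunk 4: 'aa' (positions 6-7)
  Chunk 5: 'f' (positions 8-8)
Total chunks: ceil(9 / 2) = 5

5


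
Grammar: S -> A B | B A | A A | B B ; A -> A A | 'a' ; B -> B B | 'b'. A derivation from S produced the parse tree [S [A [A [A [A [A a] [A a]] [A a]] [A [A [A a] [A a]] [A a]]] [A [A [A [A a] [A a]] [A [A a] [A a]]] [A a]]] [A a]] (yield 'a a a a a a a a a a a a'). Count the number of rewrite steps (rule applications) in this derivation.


Every bracketed nonterminal node [X ...] in the tree is produced by exactly one rule application.
Reading the tree off as a leftmost derivation:
  Step 1: S  =>  A A   (applied S -> A A)
  Step 2: A A  =>  A A A   (applied A -> A A)
  Step 3: A A A  =>  A A A A   (applied A -> A A)
  Step 4: A A A A  =>  A A A A A   (applied A -> A A)
  Step 5: A A A A A  =>  A A A A A A   (applied A -> A A)
  Step 6: A A A A A A  =>  a A A A A A   (applied A -> a)
  Step 7: a A A A A A  =>  a a A A A A   (applied A -> a)
  Step 8: a a A A A A  =>  a a a A A A   (applied A -> a)
  Step 9: a a a A A A  =>  a a a A A A A   (applied A -> A A)
  Step 10: a a a A A A A  =>  a a a A A A A A   (applied A -> A A)
  Step 11: a a a A A A A A  =>  a a a a A A A A   (applied A -> a)
  Step 12: a a a a A A A A  =>  a a a a a A A A   (applied A -> a)
  Step 13: a a a a a A A A  =>  a a a a a a A A   (applied A -> a)
  Step 14: a a a a a a A A  =>  a a a a a a A A A   (applied A -> A A)
  Step 15: a a a a a a A A A  =>  a a a a a a A A A A   (applied A -> A A)
  Step 16: a a a a a a A A A A  =>  a a a a a a A A A A A   (applied A -> A A)
  Step 17: a a a a a a A A A A A  =>  a a a a a a a A A A A   (applied A -> a)
  Step 18: a a a a a a a A A A A  =>  a a a a a a a a A A A   (applied A -> a)
  Step 19: a a a a a a a a A A A  =>  a a a a a a a a A A A A   (applied A -> A A)
  Step 20: a a a a a a a a A A A A  =>  a a a a a a a a a A A A   (applied A -> a)
  Step 21: a a a a a a a a a A A A  =>  a a a a a a a a a a A A   (applied A -> a)
  Step 22: a a a a a a a a a a A A  =>  a a a a a a a a a a a A   (applied A -> a)
  Step 23: a a a a a a a a a a a A  =>  a a a a a a a a a a a a   (applied A -> a)
Final yield: a a a a a a a a a a a a
Total rewrite steps: 23

23


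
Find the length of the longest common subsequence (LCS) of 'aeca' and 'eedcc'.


DP table for LCS of 'aeca' and 'eedcc':
       e  e  d  c  c
    0  0  0  0  0  0
  a 0  0  0  0  0  0
  e 0  1  1  1  1  1
  c 0  1  1  1  2  2
  a 0  1  1  1  2  2
LCS: 'ec'
LCS length = 2

2


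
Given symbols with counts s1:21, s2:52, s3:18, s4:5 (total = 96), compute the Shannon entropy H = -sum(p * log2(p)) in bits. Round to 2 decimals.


Computing entropy H = -sum(p_i * log2(p_i)):
  s1: p = 21/96 = 0.2188, -p*log2(p) = 0.4796
  s2: p = 52/96 = 0.5417, -p*log2(p) = 0.4791
  s3: p = 18/96 = 0.1875, -p*log2(p) = 0.4528
  s4: p = 5/96 = 0.0521, -p*log2(p) = 0.2220
H = sum of terms = 1.6335
Rounded to 2 decimals: 1.63

1.63


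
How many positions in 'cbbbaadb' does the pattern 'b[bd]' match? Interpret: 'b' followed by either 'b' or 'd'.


Pattern: b[bd] means 'b' followed by either 'b' or 'd'.
Scanning 'cbbbaadb' position-by-position:
  Pos 0: window 'cb' -> no
  Pos 1: window 'bb' -> MATCH
  Pos 2: window 'bb' -> MATCH
  Pos 3: window 'ba' -> no
  Pos 4: window 'aa' -> no
  Pos 5: window 'ad' -> no
  Pos 6: window 'db' -> no
  Pos 7: window 'b' -> no
Total matches: 2

2


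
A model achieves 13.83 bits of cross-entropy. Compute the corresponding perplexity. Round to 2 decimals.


Perplexity formula: PP = 2^H
H = 13.83
PP = 2^13.83
Decompose: 2^13.83 = 2^13 * 2^0.83
2^13 = 8192, 2^0.83 ~ 1.7776854
PP ~ 8192 * 1.7776854 = 14562.7987968
Rounded to 2 decimals: 14562.80

14562.80


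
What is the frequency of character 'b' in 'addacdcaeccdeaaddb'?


Scanning 'addacdcaeccdeaaddb' for 'b':
  Position 17: 'b' -> MATCH (count: 1)
Total occurrences of 'b': 1

1


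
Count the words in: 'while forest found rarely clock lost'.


Counting words by splitting on spaces:
  Word 1: 'while'
  Word 2: 'forest'
  Word 3: 'found'
  Word 4: 'rarely'
  Word 5: 'clock'
  Word 6: 'lost'
Total words: 6

6


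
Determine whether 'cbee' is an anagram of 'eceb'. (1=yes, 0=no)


Sort characters of 'cbee': 'bcee'
Sort characters of 'eceb': 'bcee'
Sorted forms match -> they ARE anagrams
Result: 1

1


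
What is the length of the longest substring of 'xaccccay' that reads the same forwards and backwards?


Scanning 'xaccccay' for palindromic substrings.
Substring at positions 1-6: 'acccca'.
Check: reverse('acccca') = 'acccca' -> palindrome confirmed.
Neighbouring characters ('x' / 'y') break symmetry, so it cannot extend further.
No longer palindromic substring exists; longest length = 6

6


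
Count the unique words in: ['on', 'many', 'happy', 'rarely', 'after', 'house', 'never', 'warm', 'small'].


Listing all tokens and tracking unique types:
  Token 1: 'on' -> NEW (unique so far: 1)
  Token 2: 'many' -> NEW (unique so far: 2)
  Token 3: 'happy' -> NEW (unique so far: 3)
  Token 4: 'rarely' -> NEW (unique so far: 4)
  Token 5: 'after' -> NEW (unique so far: 5)
  Token 6: 'house' -> NEW (unique so far: 6)
  Token 7: 'never' -> NEW (unique so far: 7)
  Token 8: 'warm' -> NEW (unique so far: 8)
  Token 9: 'small' -> NEW (unique so far: 9)
Unique types: ('after', 'happy', 'house', 'many', 'never', 'on', 'rarely', 'small', 'warm')
Vocabulary size: 9

9


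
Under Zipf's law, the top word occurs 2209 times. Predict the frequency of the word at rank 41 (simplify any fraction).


Zipf's law: freq(rank) = f1 / rank
f1 = 2209, rank = 41
freq = 2209 / 41
GCD(2209, 41) = 1
Simplified: 2209/41

2209/41


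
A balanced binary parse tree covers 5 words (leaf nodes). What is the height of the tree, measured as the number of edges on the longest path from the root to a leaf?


In a balanced binary tree with n leaves the deepest leaf is ceil(log2(n)) edges below the root.
log2(5) = 2.3219
ceil(2.3219) = 3
height (edges) = 3

3


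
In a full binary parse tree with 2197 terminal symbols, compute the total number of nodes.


Leaf nodes (terminals): 2197
Internal nodes = n - 1 = 2197 - 1 = 2196
Total = leaves + internal = 2197 + 2196 = 4393

4393


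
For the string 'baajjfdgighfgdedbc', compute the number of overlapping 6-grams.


String 'baajjfdgighfgdedbc' has length L = 18.
Number of overlapping n-grams = L - n + 1
Substituting: 18 - 6 + 1 = 13

13


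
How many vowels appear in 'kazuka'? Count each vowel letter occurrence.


Scanning each character of 'kazuka':
  Position 1: 'k' -> consonant (running count: 0)
  Position 2: 'a' -> vowel (running count: 1)
  Position 3: 'z' -> consonant (running count: 1)
  Position 4: 'u' -> vowel (running count: 2)
  Position 5: 'k' -> consonant (running count: 2)
  Position 6: 'a' -> vowel (running count: 3)
Total vowels: 3

3


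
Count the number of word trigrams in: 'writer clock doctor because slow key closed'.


Word trigrams from [7] words:
  Trigram 1: (writer clock doctor)
  Trigram 2: (clock doctor because)
  Trigram 3: (doctor because slow)
  Trigram 4: (because slow key)
  Trigram 5: (slow key closed)
Total word trigrams: 7 - 2 = 5

5


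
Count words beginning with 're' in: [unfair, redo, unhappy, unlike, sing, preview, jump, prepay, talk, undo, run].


Checking each word for prefix 're':
  'unfair' -> no (count: 0)
  'redo' -> YES, starts with 're' (count: 1)
  'unhappy' -> no (count: 1)
  'unlike' -> no (count: 1)
  'sing' -> no (count: 1)
  'preview' -> no (count: 1)
  'jump' -> no (count: 1)
  'prepay' -> no (count: 1)
  'talk' -> no (count: 1)
  'undo' -> no (count: 1)
  'run' -> no (count: 1)
Total with prefix 're': 1

1


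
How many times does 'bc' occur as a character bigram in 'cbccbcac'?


Scanning 'cbccbcac' for bigram 'bc':
  Position 0: 'cb' -> no
  Position 1: 'bc' -> MATCH
  Position 2: 'cc' -> no
  Position 3: 'cb' -> no
  Position 4: 'bc' -> MATCH
  Position 5: 'ca' -> no
  Position 6: 'ac' -> no
Total matches: 2

2


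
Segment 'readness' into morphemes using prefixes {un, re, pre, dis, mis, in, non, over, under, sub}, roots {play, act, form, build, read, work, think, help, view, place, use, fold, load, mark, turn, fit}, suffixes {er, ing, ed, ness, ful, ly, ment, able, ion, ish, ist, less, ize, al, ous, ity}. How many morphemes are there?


Segmenting 'readness' against the inventory:
  'read' -> root (morpheme 1)
  'ness' -> suffix (morpheme 2)
Total morphemes: 2

2


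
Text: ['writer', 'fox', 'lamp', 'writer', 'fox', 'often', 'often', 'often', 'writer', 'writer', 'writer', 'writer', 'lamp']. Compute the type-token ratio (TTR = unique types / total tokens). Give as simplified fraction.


Tokens: 13
Unique types: ('fox', 'lamp', 'often', 'writer') = 4
TTR = 4/13
Already in lowest terms.

4/13


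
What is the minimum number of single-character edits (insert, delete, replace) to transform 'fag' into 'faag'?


Building DP table for s1='fag' (len 3) and s2='faag' (len 4):
       f  a  a  g
    0  1  2  3  4
  f 1  0  1  2  3
  a 2  1  0  1  2
  g 3  2  1  1  1
Edit distance = dp[3][4] = 1

1


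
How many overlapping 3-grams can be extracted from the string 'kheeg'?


String 'kheeg' has length L = 5.
Number of overlapping n-grams = L - n + 1
Substituting: 5 - 3 + 1 = 3

3


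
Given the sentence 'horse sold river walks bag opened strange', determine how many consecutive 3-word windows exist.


Word trigrams from [7] words:
  Trigram 1: (horse sold river)
  Trigram 2: (sold river walks)
  Trigram 3: (river walks bag)
  Trigram 4: (walks bag opened)
  Trigram 5: (bag opened strange)
Total word trigrams: 7 - 2 = 5

5


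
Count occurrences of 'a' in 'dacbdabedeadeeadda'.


Scanning 'dacbdabedeadeeadda' for 'a':
  Position 1: 'a' -> MATCH (count: 1)
  Position 5: 'a' -> MATCH (count: 2)
  Position 10: 'a' -> MATCH (count: 3)
  Position 14: 'a' -> MATCH (count: 4)
  Position 17: 'a' -> MATCH (count: 5)
Total occurrences of 'a': 5

5


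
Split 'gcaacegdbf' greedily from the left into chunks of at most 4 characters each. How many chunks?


'gcaacegdbf' has 10 characters.
Chunking with max size 4:
  Chunk 1: 'gcaa' (positions 0-3)
  Chunk 2: 'cegd' (positions 4-7)
  Chunk 3: 'bf' (positions 8-9)
Total chunks: ceil(10 / 4) = 3

3


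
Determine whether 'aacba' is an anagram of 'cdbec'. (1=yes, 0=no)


Sort characters of 'aacba': 'aaabc'
Sort characters of 'cdbec': 'bccde'
Sorted forms differ -> they are NOT anagrams
Result: 0

0


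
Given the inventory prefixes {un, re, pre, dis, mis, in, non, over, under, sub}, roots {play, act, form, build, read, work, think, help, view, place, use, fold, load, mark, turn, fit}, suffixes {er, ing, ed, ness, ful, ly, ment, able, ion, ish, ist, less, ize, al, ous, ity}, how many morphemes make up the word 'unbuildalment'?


Segmenting 'unbuildalment' against the inventory:
  'un' -> prefix (morpheme 1)
  'build' -> root (morpheme 2)
  'al' -> suffix (morpheme 3)
  'ment' -> suffix (morpheme 4)
Total morphemes: 4

4


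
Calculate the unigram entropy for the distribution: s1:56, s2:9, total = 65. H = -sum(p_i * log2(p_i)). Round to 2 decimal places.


Computing entropy H = -sum(p_i * log2(p_i)):
  s1: p = 56/65 = 0.8615, -p*log2(p) = 0.1852
  s2: p = 9/65 = 0.1385, -p*log2(p) = 0.3950
H = sum of terms = 0.5802
Rounded to 2 decimals: 0.58

0.58


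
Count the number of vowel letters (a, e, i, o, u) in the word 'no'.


Scanning each character of 'no':
  Position 1: 'n' -> consonant (running count: 0)
  Position 2: 'o' -> vowel (running count: 1)
Total vowels: 1

1


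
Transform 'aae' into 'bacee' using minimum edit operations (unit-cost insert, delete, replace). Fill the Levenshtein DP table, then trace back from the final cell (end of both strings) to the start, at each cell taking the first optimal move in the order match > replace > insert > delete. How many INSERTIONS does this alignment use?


Edit distance = 3. Backtracking from cell (3, 5) with preference match > replace > insert > delete,
then listing the resulting alignment 'aae' -> 'bacee' left to right:
  Step 1: insert 'b' [insertion #1]
  Step 2: keep 'a'
  Step 3: insert 'c' [insertion #2]
  Step 4: replace a->e
  Step 5: keep 'e'
Total insertions: 2

2


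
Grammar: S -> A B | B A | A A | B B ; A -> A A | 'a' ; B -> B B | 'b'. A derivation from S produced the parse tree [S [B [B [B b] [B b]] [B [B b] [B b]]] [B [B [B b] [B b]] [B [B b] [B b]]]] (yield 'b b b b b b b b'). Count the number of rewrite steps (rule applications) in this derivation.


Every bracketed nonterminal node [X ...] in the tree is produced by exactly one rule application.
Reading the tree off as a leftmost derivation:
  Step 1: S  =>  B B   (applied S -> B B)
  Step 2: B B  =>  B B B   (applied B -> B B)
  Step 3: B B B  =>  B B B B   (applied B -> B B)
  Step 4: B B B B  =>  b B B B   (applied B -> b)
  Step 5: b B B B  =>  b b B B   (applied B -> b)
  Step 6: b b B B  =>  b b B B B   (applied B -> B B)
  Step 7: b b B B B  =>  b b b B B   (applied B -> b)
  Step 8: b b b B B  =>  b b b b B   (applied B -> b)
  Step 9: b b b b B  =>  b b b b B B   (applied B -> B B)
  Step 10: b b b b B B  =>  b b b b B B B   (applied B -> B B)
  Step 11: b b b b B B B  =>  b b b b b B B   (applied B -> b)
  Step 12: b b b b b B B  =>  b b b b b b B   (applied B -> b)
  Step 13: b b b b b b B  =>  b b b b b b B B   (applied B -> B B)
  Step 14: b b b b b b B B  =>  b b b b b b b B   (applied B -> b)
  Step 15: b b b b b b b B  =>  b b b b b b b b   (applied B -> b)
Final yield: b b b b b b b b
Total rewrite steps: 15

15


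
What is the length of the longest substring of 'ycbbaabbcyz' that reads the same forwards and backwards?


Scanning 'ycbbaabbcyz' for palindromic substrings.
Substring at positions 0-9: 'ycbbaabbcy'.
Check: reverse('ycbbaabbcy') = 'ycbbaabbcy' -> palindrome confirmed.
Neighbouring characters ('-' / 'z') break symmetry, so it cannot extend further.
No longer palindromic substring exists; longest length = 10

10


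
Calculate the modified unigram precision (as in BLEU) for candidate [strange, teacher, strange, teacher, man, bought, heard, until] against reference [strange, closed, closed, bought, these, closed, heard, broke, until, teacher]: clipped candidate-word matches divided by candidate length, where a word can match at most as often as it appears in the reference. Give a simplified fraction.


Reference word counts: {'bought': 1, 'broke': 1, 'closed': 3, 'heard': 1, 'strange': 1, 'teacher': 1, 'these': 1, 'until': 1}
Checking each candidate word (with clipping):
  'strange' -> in reference (ref count 1, used 1/1) -> match (matches: 1)
  'teacher' -> in reference (ref count 1, used 1/1) -> match (matches: 2)
  'strange' -> ref count 1 already used up (1/1) -> clipped, no match (matches: 2)
  'teacher' -> ref count 1 already used up (1/1) -> clipped, no match (matches: 2)
  'man' -> not in reference -> no match (matches: 2)
  'bought' -> in reference (ref count 1, used 1/1) -> match (matches: 3)
  'heard' -> in reference (ref count 1, used 1/1) -> match (matches: 4)
  'until' -> in reference (ref count 1, used 1/1) -> match (matches: 5)
Clipped matches: 5, Candidate length: 8
Precision = 5/8

5/8


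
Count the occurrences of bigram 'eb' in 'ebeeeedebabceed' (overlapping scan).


Scanning 'ebeeeedebabceed' for bigram 'eb':
  Position 0: 'eb' -> MATCH
  Position 1: 'be' -> no
  Position 2: 'ee' -> no
  Position 3: 'ee' -> no
  Position 4: 'ee' -> no
  Position 5: 'ed' -> no
  Position 6: 'de' -> no
  Position 7: 'eb' -> MATCH
  Position 8: 'ba' -> no
  Position 9: 'ab' -> no
  Position 10: 'bc' -> no
  Position 11: 'ce' -> no
  Position 12: 'ee' -> no
  Position 13: 'ed' -> no
Total matches: 2

2


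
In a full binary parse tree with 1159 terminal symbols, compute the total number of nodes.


Leaf nodes (terminals): 1159
Internal nodes = n - 1 = 1159 - 1 = 1158
Total = leaves + internal = 1159 + 1158 = 2317

2317


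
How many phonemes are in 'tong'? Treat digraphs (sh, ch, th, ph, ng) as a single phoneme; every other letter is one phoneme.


Parsing 'tong' greedily, digraphs first:
  't' -> consonant phoneme (phonemes so far: 1)
  'o' -> vowel phoneme (phonemes so far: 2)
  'ng' -> digraph (1 consonant phoneme) (phonemes so far: 3)
Total phonemes: 3

3


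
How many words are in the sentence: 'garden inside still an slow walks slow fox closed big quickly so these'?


Counting words by splitting on spaces:
  Word 1: 'garden'
  Word 2: 'inside'
  Word 3: 'still'
  Word 4: 'an'
  Word 5: 'slow'
  Word 6: 'walks'
  Word 7: 'slow'
  Word 8: 'fox'
  Word 9: 'closed'
  Word 10: 'big'
  Word 11: 'quickly'
  Word 12: 'so'
  Word 13: 'these'
Total words: 13

13


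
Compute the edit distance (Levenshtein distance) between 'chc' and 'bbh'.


Building DP table for s1='chc' (len 3) and s2='bbh' (len 3):
       b  b  h
    0  1  2  3
  c 1  1  2  3
  h 2  2  2  2
  c 3  3  3  3
Edit distance = dp[3][3] = 3

3


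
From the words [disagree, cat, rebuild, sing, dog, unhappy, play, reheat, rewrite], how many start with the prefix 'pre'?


Checking each word for prefix 'pre':
  'disagree' -> no (count: 0)
  'cat' -> no (count: 0)
  'rebuild' -> no (count: 0)
  'sing' -> no (count: 0)
  'dog' -> no (count: 0)
  'unhappy' -> no (count: 0)
  'play' -> no (count: 0)
  'reheat' -> no (count: 0)
  'rewrite' -> no (count: 0)
Total with prefix 'pre': 0

0


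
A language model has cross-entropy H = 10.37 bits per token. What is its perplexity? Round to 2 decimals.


Perplexity formula: PP = 2^H
H = 10.37
PP = 2^10.37
Decompose: 2^10.37 = 2^10 * 2^0.37
2^10 = 1024, 2^0.37 ~ 1.2923528
PP ~ 1024 * 1.2923528 = 1323.3692672
Rounded to 2 decimals: 1323.37

1323.37


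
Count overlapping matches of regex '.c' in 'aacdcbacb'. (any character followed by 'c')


Pattern: .c means any character followed by 'c'.
Scanning 'aacdcbacb' position-by-position:
  Pos 0: window 'aa' -> no
  Pos 1: window 'ac' -> MATCH
  Pos 2: window 'cd' -> no
  Pos 3: window 'dc' -> MATCH
  Pos 4: window 'cb' -> no
  Pos 5: window 'ba' -> no
  Pos 6: window 'ac' -> MATCH
  Pos 7: window 'cb' -> no
  Pos 8: window 'b' -> no
Total matches: 3

3


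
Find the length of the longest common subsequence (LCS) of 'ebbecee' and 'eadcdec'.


DP table for LCS of 'ebbecee' and 'eadcdec':
       e  a  d  c  d  e  c
    0  0  0  0  0  0  0  0
  e 0  1  1  1  1  1  1  1
  b 0  1  1  1  1  1  1  1
  b 0  1  1  1  1  1  1  1
  e 0  1  1  1  1  1  2  2
  c 0  1  1  1  2  2  2  3
  e 0  1  1  1  2  2  3  3
  e 0  1  1  1  2  2  3  3
LCS: 'eec'
LCS length = 3

3


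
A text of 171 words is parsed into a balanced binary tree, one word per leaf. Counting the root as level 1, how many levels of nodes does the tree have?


In a balanced binary tree with n leaves the deepest leaf is ceil(log2(n)) edges below the root,
so counting node levels inclusive of root and leaves gives ceil(log2(n)) + 1 levels.
log2(171) = 7.4179
ceil(7.4179) = 8
levels = 8 + 1 = 9

9


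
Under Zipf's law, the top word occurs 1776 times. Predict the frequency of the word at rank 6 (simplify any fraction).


Zipf's law: freq(rank) = f1 / rank
f1 = 1776, rank = 6
freq = 1776 / 6
= 296

296


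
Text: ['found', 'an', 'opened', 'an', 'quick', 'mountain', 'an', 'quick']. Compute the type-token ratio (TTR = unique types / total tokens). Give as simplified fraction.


Tokens: 8
Unique types: ('an', 'found', 'mountain', 'opened', 'quick') = 5
TTR = 5/8
Already in lowest terms.

5/8


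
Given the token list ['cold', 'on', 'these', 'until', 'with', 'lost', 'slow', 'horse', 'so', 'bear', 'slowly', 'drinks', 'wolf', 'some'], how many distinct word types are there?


Listing all tokens and tracking unique types:
  Token 1: 'cold' -> NEW (unique so far: 1)
  Token 2: 'on' -> NEW (unique so far: 2)
  Token 3: 'these' -> NEW (unique so far: 3)
  Token 4: 'until' -> NEW (unique so far: 4)
  Token 5: 'with' -> NEW (unique so far: 5)
  Token 6: 'lost' -> NEW (unique so far: 6)
  Token 7: 'slow' -> NEW (unique so far: 7)
  Token 8: 'horse' -> NEW (unique so far: 8)
  Token 9: 'so' -> NEW (unique so far: 9)
  Token 10: 'bear' -> NEW (unique so far: 10)
  Token 11: 'slowly' -> NEW (unique so far: 11)
  Token 12: 'drinks' -> NEW (unique so far: 12)
  Token 13: 'wolf' -> NEW (unique so far: 13)
  Token 14: 'some' -> NEW (unique so far: 14)
Unique types: ('bear', 'cold', 'drinks', 'horse', 'lost', 'on', 'slow', 'slowly', 'so', 'some', 'these', 'until', 'with', 'wolf')
Vocabulary size: 14

14


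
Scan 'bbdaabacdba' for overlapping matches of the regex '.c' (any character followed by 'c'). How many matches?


Pattern: .c means any character followed by 'c'.
Scanning 'bbdaabacdba' position-by-position:
  Pos 0: window 'bb' -> no
  Pos 1: window 'bd' -> no
  Pos 2: window 'da' -> no
  Pos 3: window 'aa' -> no
  Pos 4: window 'ab' -> no
  Pos 5: window 'ba' -> no
  Pos 6: window 'ac' -> MATCH
  Pos 7: window 'cd' -> no
  Pos 8: window 'db' -> no
  Pos 9: window 'ba' -> no
  Pos 10: window 'a' -> no
Total matches: 1

1


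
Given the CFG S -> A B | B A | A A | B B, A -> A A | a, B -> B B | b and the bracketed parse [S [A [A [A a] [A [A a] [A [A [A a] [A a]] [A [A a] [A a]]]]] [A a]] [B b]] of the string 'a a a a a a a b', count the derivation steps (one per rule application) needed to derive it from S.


Every bracketed nonterminal node [X ...] in the tree is produced by exactly one rule application.
Reading the tree off as a leftmost derivation:
  Step 1: S  =>  A B   (applied S -> A B)
  Step 2: A B  =>  A A B   (applied A -> A A)
  Step 3: A A B  =>  A A A B   (applied A -> A A)
  Step 4: A A A B  =>  a A A B   (applied A -> a)
  Step 5: a A A B  =>  a A A A B   (applied A -> A A)
  Step 6: a A A A B  =>  a a A A B   (applied A -> a)
  Step 7: a a A A B  =>  a a A A A B   (applied A -> A A)
  Step 8: a a A A A B  =>  a a A A A A B   (applied A -> A A)
  Step 9: a a A A A A B  =>  a a a A A A B   (applied A -> a)
  Step 10: a a a A A A B  =>  a a a a A A B   (applied A -> a)
  Step 11: a a a a A A B  =>  a a a a A A A B   (applied A -> A A)
  Step 12: a a a a A A A B  =>  a a a a a A A B   (applied A -> a)
  Step 13: a a a a a A A B  =>  a a a a a a A B   (applied A -> a)
  Step 14: a a a a a a A B  =>  a a a a a a a B   (applied A -> a)
  Step 15: a a a a a a a B  =>  a a a a a a a b   (applied B -> b)
Final yield: a a a a a a a b
Total rewrite steps: 15

15


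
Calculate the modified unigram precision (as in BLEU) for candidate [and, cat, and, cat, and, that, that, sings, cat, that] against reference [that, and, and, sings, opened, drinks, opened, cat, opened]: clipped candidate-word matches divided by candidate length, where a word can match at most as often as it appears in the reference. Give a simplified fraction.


Reference word counts: {'and': 2, 'cat': 1, 'drinks': 1, 'opened': 3, 'sings': 1, 'that': 1}
Checking each candidate word (with clipping):
  'and' -> in reference (ref count 2, used 1/2) -> match (matches: 1)
  'cat' -> in reference (ref count 1, used 1/1) -> match (matches: 2)
  'and' -> in reference (ref count 2, used 2/2) -> match (matches: 3)
  'cat' -> ref count 1 already used up (1/1) -> clipped, no match (matches: 3)
  'and' -> ref count 2 already used up (2/2) -> clipped, no match (matches: 3)
  'that' -> in reference (ref count 1, used 1/1) -> match (matches: 4)
  'that' -> ref count 1 already used up (1/1) -> clipped, no match (matches: 4)
  'sings' -> in reference (ref count 1, used 1/1) -> match (matches: 5)
  'cat' -> ref count 1 already used up (1/1) -> clipped, no match (matches: 5)
  'that' -> ref count 1 already used up (1/1) -> clipped, no match (matches: 5)
Clipped matches: 5, Candidate length: 10
Precision = 5/10 = 1/2

1/2


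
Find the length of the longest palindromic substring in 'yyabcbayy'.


Scanning 'yyabcbayy' for palindromic substrings.
Substring at positions 0-8: 'yyabcbayy'.
Check: reverse('yyabcbayy') = 'yyabcbayy' -> palindrome confirmed.
No longer palindromic substring exists; longest length = 9

9


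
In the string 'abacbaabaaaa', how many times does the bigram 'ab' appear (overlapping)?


Scanning 'abacbaabaaaa' for bigram 'ab':
  Position 0: 'ab' -> MATCH
  Position 1: 'ba' -> no
  Position 2: 'ac' -> no
  Position 3: 'cb' -> no
  Position 4: 'ba' -> no
  Position 5: 'aa' -> no
  Position 6: 'ab' -> MATCH
  Position 7: 'ba' -> no
  Position 8: 'aa' -> no
  Position 9: 'aa' -> no
  Position 10: 'aa' -> no
Total matches: 2

2


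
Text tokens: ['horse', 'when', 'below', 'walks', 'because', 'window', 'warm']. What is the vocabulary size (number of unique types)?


Listing all tokens and tracking unique types:
  Token 1: 'horse' -> NEW (unique so far: 1)
  Token 2: 'when' -> NEW (unique so far: 2)
  Token 3: 'below' -> NEW (unique so far: 3)
  Token 4: 'walks' -> NEW (unique so far: 4)
  Token 5: 'because' -> NEW (unique so far: 5)
  Token 6: 'window' -> NEW (unique so far: 6)
  Token 7: 'warm' -> NEW (unique so far: 7)
Unique types: ('because', 'below', 'horse', 'walks', 'warm', 'when', 'window')
Vocabulary size: 7

7


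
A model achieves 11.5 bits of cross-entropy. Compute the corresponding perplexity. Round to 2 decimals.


Perplexity formula: PP = 2^H
H = 11.5
PP = 2^11.5
Decompose: 2^11.5 = 2^11 * 2^0.5 = 2^11 * sqrt(2)
2^11 = 2048, sqrt(2) ~ 1.4142136
PP ~ 2048 * 1.4142136 = 2896.3094528
Rounded to 2 decimals: 2896.31

2896.31


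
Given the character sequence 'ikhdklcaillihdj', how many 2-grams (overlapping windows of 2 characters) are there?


String 'ikhdklcaillihdj' has length L = 15.
Number of overlapping n-grams = L - n + 1
Substituting: 15 - 2 + 1 = 14

14


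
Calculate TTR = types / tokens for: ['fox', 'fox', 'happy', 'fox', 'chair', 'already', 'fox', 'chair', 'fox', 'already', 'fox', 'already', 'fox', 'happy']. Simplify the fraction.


Tokens: 14
Unique types: ('already', 'chair', 'fox', 'happy') = 4
TTR = 4/14
Simplify: divide both by 2 -> 2/7
TTR = 2/7

2/7


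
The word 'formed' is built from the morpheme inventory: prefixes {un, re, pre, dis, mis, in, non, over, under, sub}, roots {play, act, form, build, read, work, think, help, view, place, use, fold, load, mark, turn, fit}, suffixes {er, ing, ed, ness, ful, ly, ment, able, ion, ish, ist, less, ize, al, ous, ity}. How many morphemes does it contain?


Segmenting 'formed' against the inventory:
  'form' -> root (morpheme 1)
  'ed' -> suffix (morpheme 2)
Total morphemes: 2

2


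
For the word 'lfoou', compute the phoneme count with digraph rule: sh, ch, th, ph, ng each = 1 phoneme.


Parsing 'lfoou' greedily, digraphs first:
  'l' -> consonant phoneme (phonemes so far: 1)
  'f' -> consonant phoneme (phonemes so far: 2)
  'o' -> vowel phoneme (phonemes so far: 3)
  'o' -> vowel phoneme (phonemes so far: 4)
  'u' -> vowel phoneme (phonemes so far: 5)
Total phonemes: 5

5


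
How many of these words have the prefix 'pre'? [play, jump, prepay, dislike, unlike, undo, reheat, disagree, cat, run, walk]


Checking each word for prefix 'pre':
  'play' -> no (count: 0)
  'jump' -> no (count: 0)
  'prepay' -> YES, starts with 'pre' (count: 1)
  'dislike' -> no (count: 1)
  'unlike' -> no (count: 1)
  'undo' -> no (count: 1)
  'reheat' -> no (count: 1)
  'disagree' -> no (count: 1)
  'cat' -> no (count: 1)
  'run' -> no (count: 1)
  'walk' -> no (count: 1)
Total with prefix 'pre': 1

1


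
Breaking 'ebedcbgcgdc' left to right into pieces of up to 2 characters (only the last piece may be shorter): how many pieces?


'ebedcbgcgdc' has 11 characters.
Chunking with max size 2:
  Chunk 1: 'eb' (positions 0-1)
  Chunk 2: 'ed' (positions 2-3)
  Chunk 3: 'cb' (positions 4-5)
  Chunk 4: 'gc' (positions 6-7)
  Chunk 5: 'gd' (positions 8-9)
  Chunk 6: 'c' (positions 10-10)
Total chunks: ceil(11 / 2) = 6

6


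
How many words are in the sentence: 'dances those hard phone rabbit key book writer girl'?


Counting words by splitting on spaces:
  Word 1: 'dances'
  Word 2: 'those'
  Word 3: 'hard'
  Word 4: 'phone'
  Word 5: 'rabbit'
  Word 6: 'key'
  Word 7: 'book'
  Word 8: 'writer'
  Word 9: 'girl'
Total words: 9

9


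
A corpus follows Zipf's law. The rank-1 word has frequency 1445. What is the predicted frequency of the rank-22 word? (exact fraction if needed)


Zipf's law: freq(rank) = f1 / rank
f1 = 1445, rank = 22
freq = 1445 / 22
GCD(1445, 22) = 1
Simplified: 1445/22

1445/22


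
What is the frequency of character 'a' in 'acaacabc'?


Scanning 'acaacabc' for 'a':
  Position 0: 'a' -> MATCH (count: 1)
  Position 2: 'a' -> MATCH (count: 2)
  Position 3: 'a' -> MATCH (count: 3)
  Position 5: 'a' -> MATCH (count: 4)
Total occurrences of 'a': 4

4


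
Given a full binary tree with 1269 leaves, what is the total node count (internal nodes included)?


Leaf nodes (terminals): 1269
Internal nodes = n - 1 = 1269 - 1 = 1268
Total = leaves + internal = 1269 + 1268 = 2537

2537


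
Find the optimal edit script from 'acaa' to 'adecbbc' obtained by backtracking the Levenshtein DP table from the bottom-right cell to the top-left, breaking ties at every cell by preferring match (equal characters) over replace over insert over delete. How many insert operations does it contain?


Edit distance = 5. Backtracking from cell (4, 7) with preference match > replace > insert > delete,
then listing the resulting alignment 'acaa' -> 'adecbbc' left to right:
  Step 1: keep 'a'
  Step 2: insert 'd' [insertion #1]
  Step 3: insert 'e' [insertion #2]
  Step 4: keep 'c'
  Step 5: insert 'b' [insertion #3]
  Step 6: replace a->b
  Step 7: replace a->c
Total insertions: 3

3


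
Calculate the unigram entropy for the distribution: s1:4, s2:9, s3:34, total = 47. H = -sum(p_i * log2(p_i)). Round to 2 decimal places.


Computing entropy H = -sum(p_i * log2(p_i)):
  s1: p = 4/47 = 0.0851, -p*log2(p) = 0.3025
  s2: p = 9/47 = 0.1915, -p*log2(p) = 0.4566
  s3: p = 34/47 = 0.7234, -p*log2(p) = 0.3379
H = sum of terms = 1.0970
Rounded to 2 decimals: 1.10

1.10


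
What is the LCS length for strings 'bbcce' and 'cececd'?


DP table for LCS of 'bbcce' and 'cececd':
       c  e  c  e  c  d
    0  0  0  0  0  0  0
  b 0  0  0  0  0  0  0
  b 0  0  0  0  0  0  0
  c 0  1  1  1  1  1  1
  c 0  1  1  2  2  2  2
  e 0  1  2  2  3  3  3
LCS: 'cce'
LCS length = 3

3


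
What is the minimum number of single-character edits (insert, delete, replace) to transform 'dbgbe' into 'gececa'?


Building DP table for s1='dbgbe' (len 5) and s2='gececa' (len 6):
       g  e  c  e  c  a
    0  1  2  3  4  5  6
  d 1  1  2  3  4  5  6
  b 2  2  2  3  4  5  6
  g 3  2  3  3  4  5  6
  b 4  3  3  4  4  5  6
  e 5  4  3  4  4  5  6
Edit distance = dp[5][6] = 6

6


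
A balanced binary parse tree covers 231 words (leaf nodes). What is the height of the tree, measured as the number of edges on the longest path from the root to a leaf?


In a balanced binary tree with n leaves the deepest leaf is ceil(log2(n)) edges below the root.
log2(231) = 7.8517
ceil(7.8517) = 8
height (edges) = 8

8


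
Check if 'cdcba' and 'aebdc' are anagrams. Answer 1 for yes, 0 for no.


Sort characters of 'cdcba': 'abccd'
Sort characters of 'aebdc': 'abcde'
Sorted forms differ -> they are NOT anagrams
Result: 0

0


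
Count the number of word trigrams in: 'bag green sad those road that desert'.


Word trigrams from [7] words:
  Trigram 1: (bag green sad)
  Trigram 2: (green sad those)
  Trigram 3: (sad those road)
  Trigram 4: (those road that)
  Trigram 5: (road that desert)
Total word trigrams: 7 - 2 = 5

5


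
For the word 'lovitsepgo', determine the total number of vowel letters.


Scanning each character of 'lovitsepgo':
  Position 1: 'l' -> consonant (running count: 0)
  Position 2: 'o' -> vowel (running count: 1)
  Position 3: 'v' -> consonant (running count: 1)
  Position 4: 'i' -> vowel (running count: 2)
  Position 5: 't' -> consonant (running count: 2)
  Position 6: 's' -> consonant (running count: 2)
  Position 7: 'e' -> vowel (running count: 3)
  Position 8: 'p' -> consonant (running count: 3)
  Position 9: 'g' -> consonant (running count: 3)
  Position 10: 'o' -> vowel (running count: 4)
Total vowels: 4

4


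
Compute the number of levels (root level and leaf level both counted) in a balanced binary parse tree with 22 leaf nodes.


In a balanced binary tree with n leaves the deepest leaf is ceil(log2(n)) edges below the root,
so counting node levels inclusive of root and leaves gives ceil(log2(n)) + 1 levels.
log2(22) = 4.4594
ceil(4.4594) = 5
levels = 5 + 1 = 6

6


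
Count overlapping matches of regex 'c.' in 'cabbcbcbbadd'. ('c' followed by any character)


Pattern: c. means 'c' followed by any character.
Scanning 'cabbcbcbbadd' position-by-position:
  Pos 0: window 'ca' -> MATCH
  Pos 1: window 'ab' -> no
  Pos 2: window 'bb' -> no
  Pos 3: window 'bc' -> no
  Pos 4: window 'cb' -> MATCH
  Pos 5: window 'bc' -> no
  Pos 6: window 'cb' -> MATCH
  Pos 7: window 'bb' -> no
  Pos 8: window 'ba' -> no
  Pos 9: window 'ad' -> no
  Pos 10: window 'dd' -> no
  Pos 11: window 'd' -> no
Total matches: 3

3


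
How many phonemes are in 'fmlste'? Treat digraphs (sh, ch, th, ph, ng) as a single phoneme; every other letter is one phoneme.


Parsing 'fmlste' greedily, digraphs first:
  'f' -> consonant phoneme (phonemes so far: 1)
  'm' -> consonant phoneme (phonemes so far: 2)
  'l' -> consonant phoneme (phonemes so far: 3)
  's' -> consonant phoneme (phonemes so far: 4)
  't' -> consonant phoneme (phonemes so far: 5)
  'e' -> vowel phoneme (phonemes so far: 6)
Total phonemes: 6

6


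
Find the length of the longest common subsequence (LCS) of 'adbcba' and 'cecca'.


DP table for LCS of 'adbcba' and 'cecca':
       c  e  c  c  a
    0  0  0  0  0  0
  a 0  0  0  0  0  1
  d 0  0  0  0  0  1
  b 0  0  0  0  0  1
  c 0  1  1  1  1  1
  b 0  1  1  1  1  1
  a 0  1  1  1  1  2
LCS: 'ca'
LCS length = 2

2


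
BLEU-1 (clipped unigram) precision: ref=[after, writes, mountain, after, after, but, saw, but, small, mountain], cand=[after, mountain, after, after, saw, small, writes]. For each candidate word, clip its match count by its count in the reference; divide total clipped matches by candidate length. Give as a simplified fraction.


Reference word counts: {'after': 3, 'but': 2, 'mountain': 2, 'saw': 1, 'small': 1, 'writes': 1}
Checking each candidate word (with clipping):
  'after' -> in reference (ref count 3, used 1/3) -> match (matches: 1)
  'mountain' -> in reference (ref count 2, used 1/2) -> match (matches: 2)
  'after' -> in reference (ref count 3, used 2/3) -> match (matches: 3)
  'after' -> in reference (ref count 3, used 3/3) -> match (matches: 4)
  'saw' -> in reference (ref count 1, used 1/1) -> match (matches: 5)
  'small' -> in reference (ref count 1, used 1/1) -> match (matches: 6)
  'writes' -> in reference (ref count 1, used 1/1) -> match (matches: 7)
Clipped matches: 7, Candidate length: 7
Precision = 7/7 = 1

1
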